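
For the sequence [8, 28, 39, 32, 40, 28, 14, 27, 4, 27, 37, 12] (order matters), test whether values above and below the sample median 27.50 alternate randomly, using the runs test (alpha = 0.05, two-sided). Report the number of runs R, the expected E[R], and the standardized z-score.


Step 1: Compute median = 27.50; label A = above, B = below.
Labels in order: BAAAAABBBBAB  (n_A = 6, n_B = 6)
Step 2: Count runs R = 5.
Step 3: Under H0 (random ordering), E[R] = 2*n_A*n_B/(n_A+n_B) + 1 = 2*6*6/12 + 1 = 7.0000.
        Var[R] = 2*n_A*n_B*(2*n_A*n_B - n_A - n_B) / ((n_A+n_B)^2 * (n_A+n_B-1)) = 4320/1584 = 2.7273.
        SD[R] = 1.6514.
Step 4: Continuity-corrected z = (R + 0.5 - E[R]) / SD[R] = (5 + 0.5 - 7.0000) / 1.6514 = -0.9083.
Step 5: Two-sided p-value via normal approximation = 2*(1 - Phi(|z|)) = 0.363722.
Step 6: alpha = 0.05. fail to reject H0.

R = 5, z = -0.9083, p = 0.363722, fail to reject H0.


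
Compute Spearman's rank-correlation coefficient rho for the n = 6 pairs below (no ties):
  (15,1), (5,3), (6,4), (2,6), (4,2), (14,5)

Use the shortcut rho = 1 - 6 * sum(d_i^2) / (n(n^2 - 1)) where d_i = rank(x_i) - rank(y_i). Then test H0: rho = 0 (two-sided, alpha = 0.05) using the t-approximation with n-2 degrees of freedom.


Step 1: Rank x and y separately (midranks; no ties here).
rank(x): 15->6, 5->3, 6->4, 2->1, 4->2, 14->5
rank(y): 1->1, 3->3, 4->4, 6->6, 2->2, 5->5
Step 2: d_i = R_x(i) - R_y(i); compute d_i^2.
  (6-1)^2=25, (3-3)^2=0, (4-4)^2=0, (1-6)^2=25, (2-2)^2=0, (5-5)^2=0
sum(d^2) = 50.
Step 3: rho = 1 - 6*50 / (6*(6^2 - 1)) = 1 - 300/210 = -0.428571.
Step 4: Under H0, t = rho * sqrt((n-2)/(1-rho^2)) = -0.9487 ~ t(4).
Step 5: Two-sided p-value from the t-distribution with 4 df = 0.396501.
Step 6: alpha = 0.05. fail to reject H0.

rho = -0.4286, p = 0.396501, fail to reject H0 at alpha = 0.05.


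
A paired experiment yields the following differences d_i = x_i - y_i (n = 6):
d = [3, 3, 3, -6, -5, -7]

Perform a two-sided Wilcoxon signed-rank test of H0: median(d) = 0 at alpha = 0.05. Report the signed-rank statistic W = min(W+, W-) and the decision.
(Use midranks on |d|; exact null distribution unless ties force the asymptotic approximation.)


Step 1: Drop any zero differences (none here) and take |d_i|.
|d| = [3, 3, 3, 6, 5, 7]
Step 2: Midrank |d_i| (ties get averaged ranks).
ranks: |3|->2, |3|->2, |3|->2, |6|->5, |5|->4, |7|->6
Step 3: Attach original signs; sum ranks with positive sign and with negative sign.
W+ = 2 + 2 + 2 = 6
W- = 5 + 4 + 6 = 15
(Check: W+ + W- = 21 should equal n(n+1)/2 = 21.)
Step 4: Test statistic W = min(W+, W-) = 6.
Step 5: Ties in |d|, so use the tie-corrected normal approximation.
        E[W] = n(n+1)/4 = 6*7/4 = 10.5.
        Tie groups: |d|=3 (t=3); sum(t^3 - t) = 24.
        Var[W] = n(n+1)(2n+1)/24 - sum(t^3-t)/48 = 546/24 - 24/48 = 22.25.
        z = (W - E[W]) / sqrt(Var[W]) = (6 - 10.5) / 4.7170 = -0.9540.
        Two-sided p = 2*Phi(z) = 0.340085.
Step 6: alpha = 0.05. fail to reject H0.

W+ = 6, W- = 15, W = min = 6, p = 0.340085, fail to reject H0.


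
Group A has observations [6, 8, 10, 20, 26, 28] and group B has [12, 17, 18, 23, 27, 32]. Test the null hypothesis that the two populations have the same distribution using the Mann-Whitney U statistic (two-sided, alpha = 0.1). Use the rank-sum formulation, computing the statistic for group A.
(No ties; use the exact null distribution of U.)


Step 1: Combine and sort all 12 observations; assign midranks.
sorted (value, group): (6,X), (8,X), (10,X), (12,Y), (17,Y), (18,Y), (20,X), (23,Y), (26,X), (27,Y), (28,X), (32,Y)
ranks: 6->1, 8->2, 10->3, 12->4, 17->5, 18->6, 20->7, 23->8, 26->9, 27->10, 28->11, 32->12
Step 2: Rank sum for X: R1 = 1 + 2 + 3 + 7 + 9 + 11 = 33.
Step 3: U_X = R1 - n1(n1+1)/2 = 33 - 6*7/2 = 33 - 21 = 12.
       U_Y = n1*n2 - U_X = 36 - 12 = 24.
Step 4: No ties, so the exact null distribution of U (based on enumerating the C(12,6) = 924 equally likely rank assignments) gives the two-sided p-value.
Step 5: p-value = 0.393939; compare to alpha = 0.1. fail to reject H0.

U_X = 12, p = 0.393939, fail to reject H0 at alpha = 0.1.


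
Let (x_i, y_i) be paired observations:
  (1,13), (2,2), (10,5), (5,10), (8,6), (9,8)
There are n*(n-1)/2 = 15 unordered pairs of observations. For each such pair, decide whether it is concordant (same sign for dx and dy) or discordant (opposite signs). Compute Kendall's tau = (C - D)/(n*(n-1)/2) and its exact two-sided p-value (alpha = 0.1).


Step 1: Enumerate the 15 unordered pairs (i,j) with i<j and classify each by sign(x_j-x_i) * sign(y_j-y_i).
  (1,2):dx=+1,dy=-11->D; (1,3):dx=+9,dy=-8->D; (1,4):dx=+4,dy=-3->D; (1,5):dx=+7,dy=-7->D
  (1,6):dx=+8,dy=-5->D; (2,3):dx=+8,dy=+3->C; (2,4):dx=+3,dy=+8->C; (2,5):dx=+6,dy=+4->C
  (2,6):dx=+7,dy=+6->C; (3,4):dx=-5,dy=+5->D; (3,5):dx=-2,dy=+1->D; (3,6):dx=-1,dy=+3->D
  (4,5):dx=+3,dy=-4->D; (4,6):dx=+4,dy=-2->D; (5,6):dx=+1,dy=+2->C
Step 2: C = 5, D = 10, total pairs = 15.
Step 3: tau = (C - D)/(n(n-1)/2) = (5 - 10)/15 = -0.333333.
Step 4: Exact two-sided p-value (enumerate n! = 720 permutations of y under H0): p = 0.469444.
Step 5: alpha = 0.1. fail to reject H0.

tau_b = -0.3333 (C=5, D=10), p = 0.469444, fail to reject H0.


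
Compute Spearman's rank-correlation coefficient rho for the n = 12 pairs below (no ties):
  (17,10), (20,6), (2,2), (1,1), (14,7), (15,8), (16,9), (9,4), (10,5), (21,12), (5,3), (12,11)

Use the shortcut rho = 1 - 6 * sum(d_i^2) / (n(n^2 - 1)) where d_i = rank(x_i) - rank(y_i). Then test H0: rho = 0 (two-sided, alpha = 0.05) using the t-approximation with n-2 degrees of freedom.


Step 1: Rank x and y separately (midranks; no ties here).
rank(x): 17->10, 20->11, 2->2, 1->1, 14->7, 15->8, 16->9, 9->4, 10->5, 21->12, 5->3, 12->6
rank(y): 10->10, 6->6, 2->2, 1->1, 7->7, 8->8, 9->9, 4->4, 5->5, 12->12, 3->3, 11->11
Step 2: d_i = R_x(i) - R_y(i); compute d_i^2.
  (10-10)^2=0, (11-6)^2=25, (2-2)^2=0, (1-1)^2=0, (7-7)^2=0, (8-8)^2=0, (9-9)^2=0, (4-4)^2=0, (5-5)^2=0, (12-12)^2=0, (3-3)^2=0, (6-11)^2=25
sum(d^2) = 50.
Step 3: rho = 1 - 6*50 / (12*(12^2 - 1)) = 1 - 300/1716 = 0.825175.
Step 4: Under H0, t = rho * sqrt((n-2)/(1-rho^2)) = 4.6195 ~ t(10).
Step 5: Two-sided p-value from the t-distribution with 10 df = 0.000951.
Step 6: alpha = 0.05. reject H0.

rho = 0.8252, p = 0.000951, reject H0 at alpha = 0.05.


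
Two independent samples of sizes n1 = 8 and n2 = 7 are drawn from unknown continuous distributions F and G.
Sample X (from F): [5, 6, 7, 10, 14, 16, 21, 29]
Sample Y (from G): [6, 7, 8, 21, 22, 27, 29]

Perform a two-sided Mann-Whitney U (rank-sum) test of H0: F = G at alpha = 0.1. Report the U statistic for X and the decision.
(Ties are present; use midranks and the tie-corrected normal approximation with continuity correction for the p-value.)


Step 1: Combine and sort all 15 observations; assign midranks.
sorted (value, group): (5,X), (6,X), (6,Y), (7,X), (7,Y), (8,Y), (10,X), (14,X), (16,X), (21,X), (21,Y), (22,Y), (27,Y), (29,X), (29,Y)
ranks: 5->1, 6->2.5, 6->2.5, 7->4.5, 7->4.5, 8->6, 10->7, 14->8, 16->9, 21->10.5, 21->10.5, 22->12, 27->13, 29->14.5, 29->14.5
Step 2: Rank sum for X: R1 = 1 + 2.5 + 4.5 + 7 + 8 + 9 + 10.5 + 14.5 = 57.
Step 3: U_X = R1 - n1(n1+1)/2 = 57 - 8*9/2 = 57 - 36 = 21.
       U_Y = n1*n2 - U_X = 56 - 21 = 35.
Step 4: Ties are present, so use the tie-corrected normal approximation (with continuity correction) for the p-value.
Step 5: p-value = 0.450291; compare to alpha = 0.1. fail to reject H0.

U_X = 21, p = 0.450291, fail to reject H0 at alpha = 0.1.


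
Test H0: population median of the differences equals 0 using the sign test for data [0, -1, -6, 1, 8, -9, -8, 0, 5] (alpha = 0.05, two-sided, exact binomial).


Step 1: Discard zero differences. Original n = 9; n_eff = number of nonzero differences = 7.
Nonzero differences (with sign): -1, -6, +1, +8, -9, -8, +5
Step 2: Count signs: positive = 3, negative = 4.
Step 3: Under H0: P(positive) = 0.5, so the number of positives S ~ Bin(7, 0.5).
Step 4: Two-sided exact p-value = sum of Bin(7,0.5) probabilities at or below the observed probability = 1.000000.
Step 5: alpha = 0.05. fail to reject H0.

n_eff = 7, pos = 3, neg = 4, p = 1.000000, fail to reject H0.


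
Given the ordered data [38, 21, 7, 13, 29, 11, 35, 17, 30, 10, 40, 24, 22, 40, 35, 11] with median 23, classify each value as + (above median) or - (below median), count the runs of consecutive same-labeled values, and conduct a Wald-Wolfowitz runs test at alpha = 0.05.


Step 1: Compute median = 23; label A = above, B = below.
Labels in order: ABBBABABABAABAAB  (n_A = 8, n_B = 8)
Step 2: Count runs R = 12.
Step 3: Under H0 (random ordering), E[R] = 2*n_A*n_B/(n_A+n_B) + 1 = 2*8*8/16 + 1 = 9.0000.
        Var[R] = 2*n_A*n_B*(2*n_A*n_B - n_A - n_B) / ((n_A+n_B)^2 * (n_A+n_B-1)) = 14336/3840 = 3.7333.
        SD[R] = 1.9322.
Step 4: Continuity-corrected z = (R - 0.5 - E[R]) / SD[R] = (12 - 0.5 - 9.0000) / 1.9322 = 1.2939.
Step 5: Two-sided p-value via normal approximation = 2*(1 - Phi(|z|)) = 0.195709.
Step 6: alpha = 0.05. fail to reject H0.

R = 12, z = 1.2939, p = 0.195709, fail to reject H0.


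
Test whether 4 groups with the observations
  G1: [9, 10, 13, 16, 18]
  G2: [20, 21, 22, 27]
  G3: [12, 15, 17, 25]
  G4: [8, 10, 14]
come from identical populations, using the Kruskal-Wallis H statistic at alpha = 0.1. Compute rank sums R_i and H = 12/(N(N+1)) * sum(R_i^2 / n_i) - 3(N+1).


Step 1: Combine all N = 16 observations and assign midranks.
sorted (value, group, rank): (8,G4,1), (9,G1,2), (10,G1,3.5), (10,G4,3.5), (12,G3,5), (13,G1,6), (14,G4,7), (15,G3,8), (16,G1,9), (17,G3,10), (18,G1,11), (20,G2,12), (21,G2,13), (22,G2,14), (25,G3,15), (27,G2,16)
Step 2: Sum ranks within each group.
R_1 = 31.5 (n_1 = 5)
R_2 = 55 (n_2 = 4)
R_3 = 38 (n_3 = 4)
R_4 = 11.5 (n_4 = 3)
Step 3: H = 12/(N(N+1)) * sum(R_i^2/n_i) - 3(N+1)
     = 12/(16*17) * (31.5^2/5 + 55^2/4 + 38^2/4 + 11.5^2/3) - 3*17
     = 0.044118 * 1359.78 - 51
     = 8.990441.
Step 4: Ties present; correction factor C = 1 - 6/(16^3 - 16) = 0.998529. Corrected H = 8.990441 / 0.998529 = 9.003682.
Step 5: Under H0, H ~ chi^2(3); p-value = 0.029242.
Step 6: alpha = 0.1. reject H0.

H = 9.0037, df = 3, p = 0.029242, reject H0.


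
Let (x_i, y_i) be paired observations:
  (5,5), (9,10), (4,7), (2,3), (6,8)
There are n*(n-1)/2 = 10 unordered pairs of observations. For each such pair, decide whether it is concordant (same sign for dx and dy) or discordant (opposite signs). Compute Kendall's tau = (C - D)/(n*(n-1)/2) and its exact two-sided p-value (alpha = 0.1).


Step 1: Enumerate the 10 unordered pairs (i,j) with i<j and classify each by sign(x_j-x_i) * sign(y_j-y_i).
  (1,2):dx=+4,dy=+5->C; (1,3):dx=-1,dy=+2->D; (1,4):dx=-3,dy=-2->C; (1,5):dx=+1,dy=+3->C
  (2,3):dx=-5,dy=-3->C; (2,4):dx=-7,dy=-7->C; (2,5):dx=-3,dy=-2->C; (3,4):dx=-2,dy=-4->C
  (3,5):dx=+2,dy=+1->C; (4,5):dx=+4,dy=+5->C
Step 2: C = 9, D = 1, total pairs = 10.
Step 3: tau = (C - D)/(n(n-1)/2) = (9 - 1)/10 = 0.800000.
Step 4: Exact two-sided p-value (enumerate n! = 120 permutations of y under H0): p = 0.083333.
Step 5: alpha = 0.1. reject H0.

tau_b = 0.8000 (C=9, D=1), p = 0.083333, reject H0.


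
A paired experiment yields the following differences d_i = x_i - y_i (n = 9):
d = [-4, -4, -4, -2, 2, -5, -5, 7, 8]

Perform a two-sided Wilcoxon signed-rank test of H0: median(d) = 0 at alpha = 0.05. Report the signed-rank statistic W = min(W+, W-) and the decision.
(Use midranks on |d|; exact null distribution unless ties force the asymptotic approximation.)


Step 1: Drop any zero differences (none here) and take |d_i|.
|d| = [4, 4, 4, 2, 2, 5, 5, 7, 8]
Step 2: Midrank |d_i| (ties get averaged ranks).
ranks: |4|->4, |4|->4, |4|->4, |2|->1.5, |2|->1.5, |5|->6.5, |5|->6.5, |7|->8, |8|->9
Step 3: Attach original signs; sum ranks with positive sign and with negative sign.
W+ = 1.5 + 8 + 9 = 18.5
W- = 4 + 4 + 4 + 1.5 + 6.5 + 6.5 = 26.5
(Check: W+ + W- = 45 should equal n(n+1)/2 = 45.)
Step 4: Test statistic W = min(W+, W-) = 18.5.
Step 5: Ties in |d|, so use the tie-corrected normal approximation.
        E[W] = n(n+1)/4 = 9*10/4 = 22.5.
        Tie groups: |d|=2 (t=2), |d|=4 (t=3), |d|=5 (t=2); sum(t^3 - t) = 36.
        Var[W] = n(n+1)(2n+1)/24 - sum(t^3-t)/48 = 1710/24 - 36/48 = 70.5.
        z = (W - E[W]) / sqrt(Var[W]) = (18.5 - 22.5) / 8.3964 = -0.4764.
        Two-sided p = 2*Phi(z) = 0.633794.
Step 6: alpha = 0.05. fail to reject H0.

W+ = 18.5, W- = 26.5, W = min = 18.5, p = 0.633794, fail to reject H0.


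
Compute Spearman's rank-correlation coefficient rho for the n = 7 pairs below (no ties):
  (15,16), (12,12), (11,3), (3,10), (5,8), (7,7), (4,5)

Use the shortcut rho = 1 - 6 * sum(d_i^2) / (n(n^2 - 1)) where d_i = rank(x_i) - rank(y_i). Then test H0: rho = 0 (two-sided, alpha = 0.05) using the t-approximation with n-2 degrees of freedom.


Step 1: Rank x and y separately (midranks; no ties here).
rank(x): 15->7, 12->6, 11->5, 3->1, 5->3, 7->4, 4->2
rank(y): 16->7, 12->6, 3->1, 10->5, 8->4, 7->3, 5->2
Step 2: d_i = R_x(i) - R_y(i); compute d_i^2.
  (7-7)^2=0, (6-6)^2=0, (5-1)^2=16, (1-5)^2=16, (3-4)^2=1, (4-3)^2=1, (2-2)^2=0
sum(d^2) = 34.
Step 3: rho = 1 - 6*34 / (7*(7^2 - 1)) = 1 - 204/336 = 0.392857.
Step 4: Under H0, t = rho * sqrt((n-2)/(1-rho^2)) = 0.9553 ~ t(5).
Step 5: Two-sided p-value from the t-distribution with 5 df = 0.383317.
Step 6: alpha = 0.05. fail to reject H0.

rho = 0.3929, p = 0.383317, fail to reject H0 at alpha = 0.05.


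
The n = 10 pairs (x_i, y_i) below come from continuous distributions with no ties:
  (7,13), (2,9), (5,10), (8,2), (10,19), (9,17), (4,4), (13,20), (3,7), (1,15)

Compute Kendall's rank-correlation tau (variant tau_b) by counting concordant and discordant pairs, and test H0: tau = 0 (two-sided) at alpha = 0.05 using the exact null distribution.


Step 1: Enumerate the 45 unordered pairs (i,j) with i<j and classify each by sign(x_j-x_i) * sign(y_j-y_i).
  (1,2):dx=-5,dy=-4->C; (1,3):dx=-2,dy=-3->C; (1,4):dx=+1,dy=-11->D; (1,5):dx=+3,dy=+6->C
  (1,6):dx=+2,dy=+4->C; (1,7):dx=-3,dy=-9->C; (1,8):dx=+6,dy=+7->C; (1,9):dx=-4,dy=-6->C
  (1,10):dx=-6,dy=+2->D; (2,3):dx=+3,dy=+1->C; (2,4):dx=+6,dy=-7->D; (2,5):dx=+8,dy=+10->C
  (2,6):dx=+7,dy=+8->C; (2,7):dx=+2,dy=-5->D; (2,8):dx=+11,dy=+11->C; (2,9):dx=+1,dy=-2->D
  (2,10):dx=-1,dy=+6->D; (3,4):dx=+3,dy=-8->D; (3,5):dx=+5,dy=+9->C; (3,6):dx=+4,dy=+7->C
  (3,7):dx=-1,dy=-6->C; (3,8):dx=+8,dy=+10->C; (3,9):dx=-2,dy=-3->C; (3,10):dx=-4,dy=+5->D
  (4,5):dx=+2,dy=+17->C; (4,6):dx=+1,dy=+15->C; (4,7):dx=-4,dy=+2->D; (4,8):dx=+5,dy=+18->C
  (4,9):dx=-5,dy=+5->D; (4,10):dx=-7,dy=+13->D; (5,6):dx=-1,dy=-2->C; (5,7):dx=-6,dy=-15->C
  (5,8):dx=+3,dy=+1->C; (5,9):dx=-7,dy=-12->C; (5,10):dx=-9,dy=-4->C; (6,7):dx=-5,dy=-13->C
  (6,8):dx=+4,dy=+3->C; (6,9):dx=-6,dy=-10->C; (6,10):dx=-8,dy=-2->C; (7,8):dx=+9,dy=+16->C
  (7,9):dx=-1,dy=+3->D; (7,10):dx=-3,dy=+11->D; (8,9):dx=-10,dy=-13->C; (8,10):dx=-12,dy=-5->C
  (9,10):dx=-2,dy=+8->D
Step 2: C = 31, D = 14, total pairs = 45.
Step 3: tau = (C - D)/(n(n-1)/2) = (31 - 14)/45 = 0.377778.
Step 4: Exact two-sided p-value (enumerate n! = 3628800 permutations of y under H0): p = 0.155742.
Step 5: alpha = 0.05. fail to reject H0.

tau_b = 0.3778 (C=31, D=14), p = 0.155742, fail to reject H0.


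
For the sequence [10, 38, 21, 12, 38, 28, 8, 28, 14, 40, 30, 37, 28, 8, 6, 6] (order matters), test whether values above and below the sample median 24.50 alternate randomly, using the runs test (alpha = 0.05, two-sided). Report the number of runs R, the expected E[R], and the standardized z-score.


Step 1: Compute median = 24.50; label A = above, B = below.
Labels in order: BABBAABABAAAABBB  (n_A = 8, n_B = 8)
Step 2: Count runs R = 9.
Step 3: Under H0 (random ordering), E[R] = 2*n_A*n_B/(n_A+n_B) + 1 = 2*8*8/16 + 1 = 9.0000.
        Var[R] = 2*n_A*n_B*(2*n_A*n_B - n_A - n_B) / ((n_A+n_B)^2 * (n_A+n_B-1)) = 14336/3840 = 3.7333.
        SD[R] = 1.9322.
Step 4: R = E[R], so z = 0 with no continuity correction.
Step 5: Two-sided p-value via normal approximation = 2*(1 - Phi(|z|)) = 1.000000.
Step 6: alpha = 0.05. fail to reject H0.

R = 9, z = 0.0000, p = 1.000000, fail to reject H0.


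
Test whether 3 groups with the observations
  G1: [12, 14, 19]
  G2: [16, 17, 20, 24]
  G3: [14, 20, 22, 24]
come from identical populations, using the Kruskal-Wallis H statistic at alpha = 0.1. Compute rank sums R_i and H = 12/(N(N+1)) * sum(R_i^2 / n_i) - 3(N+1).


Step 1: Combine all N = 11 observations and assign midranks.
sorted (value, group, rank): (12,G1,1), (14,G1,2.5), (14,G3,2.5), (16,G2,4), (17,G2,5), (19,G1,6), (20,G2,7.5), (20,G3,7.5), (22,G3,9), (24,G2,10.5), (24,G3,10.5)
Step 2: Sum ranks within each group.
R_1 = 9.5 (n_1 = 3)
R_2 = 27 (n_2 = 4)
R_3 = 29.5 (n_3 = 4)
Step 3: H = 12/(N(N+1)) * sum(R_i^2/n_i) - 3(N+1)
     = 12/(11*12) * (9.5^2/3 + 27^2/4 + 29.5^2/4) - 3*12
     = 0.090909 * 429.896 - 36
     = 3.081439.
Step 4: Ties present; correction factor C = 1 - 18/(11^3 - 11) = 0.986364. Corrected H = 3.081439 / 0.986364 = 3.124040.
Step 5: Under H0, H ~ chi^2(2); p-value = 0.209712.
Step 6: alpha = 0.1. fail to reject H0.

H = 3.1240, df = 2, p = 0.209712, fail to reject H0.


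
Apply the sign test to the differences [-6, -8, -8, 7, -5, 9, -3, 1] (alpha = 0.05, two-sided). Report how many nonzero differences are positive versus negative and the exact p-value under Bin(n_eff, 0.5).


Step 1: Discard zero differences. Original n = 8; n_eff = number of nonzero differences = 8.
Nonzero differences (with sign): -6, -8, -8, +7, -5, +9, -3, +1
Step 2: Count signs: positive = 3, negative = 5.
Step 3: Under H0: P(positive) = 0.5, so the number of positives S ~ Bin(8, 0.5).
Step 4: Two-sided exact p-value = sum of Bin(8,0.5) probabilities at or below the observed probability = 0.726562.
Step 5: alpha = 0.05. fail to reject H0.

n_eff = 8, pos = 3, neg = 5, p = 0.726562, fail to reject H0.


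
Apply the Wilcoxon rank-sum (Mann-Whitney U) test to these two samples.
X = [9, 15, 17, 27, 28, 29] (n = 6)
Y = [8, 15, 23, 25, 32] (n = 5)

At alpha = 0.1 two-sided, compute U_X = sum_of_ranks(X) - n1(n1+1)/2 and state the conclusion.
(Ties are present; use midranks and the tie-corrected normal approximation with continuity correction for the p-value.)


Step 1: Combine and sort all 11 observations; assign midranks.
sorted (value, group): (8,Y), (9,X), (15,X), (15,Y), (17,X), (23,Y), (25,Y), (27,X), (28,X), (29,X), (32,Y)
ranks: 8->1, 9->2, 15->3.5, 15->3.5, 17->5, 23->6, 25->7, 27->8, 28->9, 29->10, 32->11
Step 2: Rank sum for X: R1 = 2 + 3.5 + 5 + 8 + 9 + 10 = 37.5.
Step 3: U_X = R1 - n1(n1+1)/2 = 37.5 - 6*7/2 = 37.5 - 21 = 16.5.
       U_Y = n1*n2 - U_X = 30 - 16.5 = 13.5.
Step 4: Ties are present, so use the tie-corrected normal approximation (with continuity correction) for the p-value.
Step 5: p-value = 0.854805; compare to alpha = 0.1. fail to reject H0.

U_X = 16.5, p = 0.854805, fail to reject H0 at alpha = 0.1.


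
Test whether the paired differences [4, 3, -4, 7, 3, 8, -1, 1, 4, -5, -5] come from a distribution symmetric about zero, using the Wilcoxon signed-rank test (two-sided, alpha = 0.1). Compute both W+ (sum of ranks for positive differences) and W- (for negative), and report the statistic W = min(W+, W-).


Step 1: Drop any zero differences (none here) and take |d_i|.
|d| = [4, 3, 4, 7, 3, 8, 1, 1, 4, 5, 5]
Step 2: Midrank |d_i| (ties get averaged ranks).
ranks: |4|->6, |3|->3.5, |4|->6, |7|->10, |3|->3.5, |8|->11, |1|->1.5, |1|->1.5, |4|->6, |5|->8.5, |5|->8.5
Step 3: Attach original signs; sum ranks with positive sign and with negative sign.
W+ = 6 + 3.5 + 10 + 3.5 + 11 + 1.5 + 6 = 41.5
W- = 6 + 1.5 + 8.5 + 8.5 = 24.5
(Check: W+ + W- = 66 should equal n(n+1)/2 = 66.)
Step 4: Test statistic W = min(W+, W-) = 24.5.
Step 5: Ties in |d|, so use the tie-corrected normal approximation.
        E[W] = n(n+1)/4 = 11*12/4 = 33.
        Tie groups: |d|=1 (t=2), |d|=3 (t=2), |d|=4 (t=3), |d|=5 (t=2); sum(t^3 - t) = 42.
        Var[W] = n(n+1)(2n+1)/24 - sum(t^3-t)/48 = 3036/24 - 42/48 = 125.625.
        z = (W - E[W]) / sqrt(Var[W]) = (24.5 - 33) / 11.2083 = -0.7584.
        Two-sided p = 2*Phi(z) = 0.448230.
Step 6: alpha = 0.1. fail to reject H0.

W+ = 41.5, W- = 24.5, W = min = 24.5, p = 0.448230, fail to reject H0.


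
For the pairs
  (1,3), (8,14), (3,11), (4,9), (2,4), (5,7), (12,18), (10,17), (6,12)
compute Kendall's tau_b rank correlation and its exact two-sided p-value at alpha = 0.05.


Step 1: Enumerate the 36 unordered pairs (i,j) with i<j and classify each by sign(x_j-x_i) * sign(y_j-y_i).
  (1,2):dx=+7,dy=+11->C; (1,3):dx=+2,dy=+8->C; (1,4):dx=+3,dy=+6->C; (1,5):dx=+1,dy=+1->C
  (1,6):dx=+4,dy=+4->C; (1,7):dx=+11,dy=+15->C; (1,8):dx=+9,dy=+14->C; (1,9):dx=+5,dy=+9->C
  (2,3):dx=-5,dy=-3->C; (2,4):dx=-4,dy=-5->C; (2,5):dx=-6,dy=-10->C; (2,6):dx=-3,dy=-7->C
  (2,7):dx=+4,dy=+4->C; (2,8):dx=+2,dy=+3->C; (2,9):dx=-2,dy=-2->C; (3,4):dx=+1,dy=-2->D
  (3,5):dx=-1,dy=-7->C; (3,6):dx=+2,dy=-4->D; (3,7):dx=+9,dy=+7->C; (3,8):dx=+7,dy=+6->C
  (3,9):dx=+3,dy=+1->C; (4,5):dx=-2,dy=-5->C; (4,6):dx=+1,dy=-2->D; (4,7):dx=+8,dy=+9->C
  (4,8):dx=+6,dy=+8->C; (4,9):dx=+2,dy=+3->C; (5,6):dx=+3,dy=+3->C; (5,7):dx=+10,dy=+14->C
  (5,8):dx=+8,dy=+13->C; (5,9):dx=+4,dy=+8->C; (6,7):dx=+7,dy=+11->C; (6,8):dx=+5,dy=+10->C
  (6,9):dx=+1,dy=+5->C; (7,8):dx=-2,dy=-1->C; (7,9):dx=-6,dy=-6->C; (8,9):dx=-4,dy=-5->C
Step 2: C = 33, D = 3, total pairs = 36.
Step 3: tau = (C - D)/(n(n-1)/2) = (33 - 3)/36 = 0.833333.
Step 4: Exact two-sided p-value (enumerate n! = 362880 permutations of y under H0): p = 0.000854.
Step 5: alpha = 0.05. reject H0.

tau_b = 0.8333 (C=33, D=3), p = 0.000854, reject H0.


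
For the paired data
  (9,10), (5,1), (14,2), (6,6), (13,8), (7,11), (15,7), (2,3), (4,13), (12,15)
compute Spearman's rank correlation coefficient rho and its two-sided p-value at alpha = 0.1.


Step 1: Rank x and y separately (midranks; no ties here).
rank(x): 9->6, 5->3, 14->9, 6->4, 13->8, 7->5, 15->10, 2->1, 4->2, 12->7
rank(y): 10->7, 1->1, 2->2, 6->4, 8->6, 11->8, 7->5, 3->3, 13->9, 15->10
Step 2: d_i = R_x(i) - R_y(i); compute d_i^2.
  (6-7)^2=1, (3-1)^2=4, (9-2)^2=49, (4-4)^2=0, (8-6)^2=4, (5-8)^2=9, (10-5)^2=25, (1-3)^2=4, (2-9)^2=49, (7-10)^2=9
sum(d^2) = 154.
Step 3: rho = 1 - 6*154 / (10*(10^2 - 1)) = 1 - 924/990 = 0.066667.
Step 4: Under H0, t = rho * sqrt((n-2)/(1-rho^2)) = 0.1890 ~ t(8).
Step 5: Two-sided p-value from the t-distribution with 8 df = 0.854813.
Step 6: alpha = 0.1. fail to reject H0.

rho = 0.0667, p = 0.854813, fail to reject H0 at alpha = 0.1.


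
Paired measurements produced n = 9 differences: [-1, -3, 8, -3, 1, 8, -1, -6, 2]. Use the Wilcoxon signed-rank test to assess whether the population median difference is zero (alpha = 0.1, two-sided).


Step 1: Drop any zero differences (none here) and take |d_i|.
|d| = [1, 3, 8, 3, 1, 8, 1, 6, 2]
Step 2: Midrank |d_i| (ties get averaged ranks).
ranks: |1|->2, |3|->5.5, |8|->8.5, |3|->5.5, |1|->2, |8|->8.5, |1|->2, |6|->7, |2|->4
Step 3: Attach original signs; sum ranks with positive sign and with negative sign.
W+ = 8.5 + 2 + 8.5 + 4 = 23
W- = 2 + 5.5 + 5.5 + 2 + 7 = 22
(Check: W+ + W- = 45 should equal n(n+1)/2 = 45.)
Step 4: Test statistic W = min(W+, W-) = 22.
Step 5: Ties in |d|, so use the tie-corrected normal approximation.
        E[W] = n(n+1)/4 = 9*10/4 = 22.5.
        Tie groups: |d|=1 (t=3), |d|=3 (t=2), |d|=8 (t=2); sum(t^3 - t) = 36.
        Var[W] = n(n+1)(2n+1)/24 - sum(t^3-t)/48 = 1710/24 - 36/48 = 70.5.
        z = (W - E[W]) / sqrt(Var[W]) = (22 - 22.5) / 8.3964 = -0.0595.
        Two-sided p = 2*Phi(z) = 0.952515.
Step 6: alpha = 0.1. fail to reject H0.

W+ = 23, W- = 22, W = min = 22, p = 0.952515, fail to reject H0.


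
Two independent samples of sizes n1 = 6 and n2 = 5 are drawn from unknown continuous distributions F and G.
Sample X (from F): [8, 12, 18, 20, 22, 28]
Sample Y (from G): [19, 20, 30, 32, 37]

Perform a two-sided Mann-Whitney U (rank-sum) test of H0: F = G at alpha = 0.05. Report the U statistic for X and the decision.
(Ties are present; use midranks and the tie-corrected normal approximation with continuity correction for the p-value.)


Step 1: Combine and sort all 11 observations; assign midranks.
sorted (value, group): (8,X), (12,X), (18,X), (19,Y), (20,X), (20,Y), (22,X), (28,X), (30,Y), (32,Y), (37,Y)
ranks: 8->1, 12->2, 18->3, 19->4, 20->5.5, 20->5.5, 22->7, 28->8, 30->9, 32->10, 37->11
Step 2: Rank sum for X: R1 = 1 + 2 + 3 + 5.5 + 7 + 8 = 26.5.
Step 3: U_X = R1 - n1(n1+1)/2 = 26.5 - 6*7/2 = 26.5 - 21 = 5.5.
       U_Y = n1*n2 - U_X = 30 - 5.5 = 24.5.
Step 4: Ties are present, so use the tie-corrected normal approximation (with continuity correction) for the p-value.
Step 5: p-value = 0.099576; compare to alpha = 0.05. fail to reject H0.

U_X = 5.5, p = 0.099576, fail to reject H0 at alpha = 0.05.


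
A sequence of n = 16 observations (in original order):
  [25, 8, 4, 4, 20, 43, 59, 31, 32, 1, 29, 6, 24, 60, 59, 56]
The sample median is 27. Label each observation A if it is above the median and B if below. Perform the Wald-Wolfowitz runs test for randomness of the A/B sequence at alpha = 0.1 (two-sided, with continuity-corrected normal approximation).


Step 1: Compute median = 27; label A = above, B = below.
Labels in order: BBBBBAAAABABBAAA  (n_A = 8, n_B = 8)
Step 2: Count runs R = 6.
Step 3: Under H0 (random ordering), E[R] = 2*n_A*n_B/(n_A+n_B) + 1 = 2*8*8/16 + 1 = 9.0000.
        Var[R] = 2*n_A*n_B*(2*n_A*n_B - n_A - n_B) / ((n_A+n_B)^2 * (n_A+n_B-1)) = 14336/3840 = 3.7333.
        SD[R] = 1.9322.
Step 4: Continuity-corrected z = (R + 0.5 - E[R]) / SD[R] = (6 + 0.5 - 9.0000) / 1.9322 = -1.2939.
Step 5: Two-sided p-value via normal approximation = 2*(1 - Phi(|z|)) = 0.195709.
Step 6: alpha = 0.1. fail to reject H0.

R = 6, z = -1.2939, p = 0.195709, fail to reject H0.


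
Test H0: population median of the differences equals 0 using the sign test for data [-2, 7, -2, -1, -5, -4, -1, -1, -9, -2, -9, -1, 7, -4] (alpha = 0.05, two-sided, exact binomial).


Step 1: Discard zero differences. Original n = 14; n_eff = number of nonzero differences = 14.
Nonzero differences (with sign): -2, +7, -2, -1, -5, -4, -1, -1, -9, -2, -9, -1, +7, -4
Step 2: Count signs: positive = 2, negative = 12.
Step 3: Under H0: P(positive) = 0.5, so the number of positives S ~ Bin(14, 0.5).
Step 4: Two-sided exact p-value = sum of Bin(14,0.5) probabilities at or below the observed probability = 0.012939.
Step 5: alpha = 0.05. reject H0.

n_eff = 14, pos = 2, neg = 12, p = 0.012939, reject H0.


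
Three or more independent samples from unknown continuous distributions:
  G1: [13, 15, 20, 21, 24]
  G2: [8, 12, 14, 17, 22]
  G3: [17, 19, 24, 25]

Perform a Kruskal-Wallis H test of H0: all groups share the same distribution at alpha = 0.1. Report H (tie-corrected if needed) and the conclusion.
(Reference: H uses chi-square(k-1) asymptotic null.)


Step 1: Combine all N = 14 observations and assign midranks.
sorted (value, group, rank): (8,G2,1), (12,G2,2), (13,G1,3), (14,G2,4), (15,G1,5), (17,G2,6.5), (17,G3,6.5), (19,G3,8), (20,G1,9), (21,G1,10), (22,G2,11), (24,G1,12.5), (24,G3,12.5), (25,G3,14)
Step 2: Sum ranks within each group.
R_1 = 39.5 (n_1 = 5)
R_2 = 24.5 (n_2 = 5)
R_3 = 41 (n_3 = 4)
Step 3: H = 12/(N(N+1)) * sum(R_i^2/n_i) - 3(N+1)
     = 12/(14*15) * (39.5^2/5 + 24.5^2/5 + 41^2/4) - 3*15
     = 0.057143 * 852.35 - 45
     = 3.705714.
Step 4: Ties present; correction factor C = 1 - 12/(14^3 - 14) = 0.995604. Corrected H = 3.705714 / 0.995604 = 3.722075.
Step 5: Under H0, H ~ chi^2(2); p-value = 0.155511.
Step 6: alpha = 0.1. fail to reject H0.

H = 3.7221, df = 2, p = 0.155511, fail to reject H0.


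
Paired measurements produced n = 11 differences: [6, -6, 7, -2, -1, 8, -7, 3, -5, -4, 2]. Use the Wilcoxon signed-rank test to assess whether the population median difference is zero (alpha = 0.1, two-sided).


Step 1: Drop any zero differences (none here) and take |d_i|.
|d| = [6, 6, 7, 2, 1, 8, 7, 3, 5, 4, 2]
Step 2: Midrank |d_i| (ties get averaged ranks).
ranks: |6|->7.5, |6|->7.5, |7|->9.5, |2|->2.5, |1|->1, |8|->11, |7|->9.5, |3|->4, |5|->6, |4|->5, |2|->2.5
Step 3: Attach original signs; sum ranks with positive sign and with negative sign.
W+ = 7.5 + 9.5 + 11 + 4 + 2.5 = 34.5
W- = 7.5 + 2.5 + 1 + 9.5 + 6 + 5 = 31.5
(Check: W+ + W- = 66 should equal n(n+1)/2 = 66.)
Step 4: Test statistic W = min(W+, W-) = 31.5.
Step 5: Ties in |d|, so use the tie-corrected normal approximation.
        E[W] = n(n+1)/4 = 11*12/4 = 33.
        Tie groups: |d|=2 (t=2), |d|=6 (t=2), |d|=7 (t=2); sum(t^3 - t) = 18.
        Var[W] = n(n+1)(2n+1)/24 - sum(t^3-t)/48 = 3036/24 - 18/48 = 126.125.
        z = (W - E[W]) / sqrt(Var[W]) = (31.5 - 33) / 11.2305 = -0.1336.
        Two-sided p = 2*Phi(z) = 0.893747.
Step 6: alpha = 0.1. fail to reject H0.

W+ = 34.5, W- = 31.5, W = min = 31.5, p = 0.893747, fail to reject H0.


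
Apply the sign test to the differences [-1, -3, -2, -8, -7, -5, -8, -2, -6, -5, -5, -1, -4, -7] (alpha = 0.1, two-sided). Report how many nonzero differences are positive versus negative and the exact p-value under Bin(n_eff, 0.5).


Step 1: Discard zero differences. Original n = 14; n_eff = number of nonzero differences = 14.
Nonzero differences (with sign): -1, -3, -2, -8, -7, -5, -8, -2, -6, -5, -5, -1, -4, -7
Step 2: Count signs: positive = 0, negative = 14.
Step 3: Under H0: P(positive) = 0.5, so the number of positives S ~ Bin(14, 0.5).
Step 4: Two-sided exact p-value = sum of Bin(14,0.5) probabilities at or below the observed probability = 0.000122.
Step 5: alpha = 0.1. reject H0.

n_eff = 14, pos = 0, neg = 14, p = 0.000122, reject H0.


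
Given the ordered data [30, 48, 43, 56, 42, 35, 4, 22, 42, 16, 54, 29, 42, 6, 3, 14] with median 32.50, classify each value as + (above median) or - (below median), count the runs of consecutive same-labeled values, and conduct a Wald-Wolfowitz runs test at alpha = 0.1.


Step 1: Compute median = 32.50; label A = above, B = below.
Labels in order: BAAAAABBABABABBB  (n_A = 8, n_B = 8)
Step 2: Count runs R = 9.
Step 3: Under H0 (random ordering), E[R] = 2*n_A*n_B/(n_A+n_B) + 1 = 2*8*8/16 + 1 = 9.0000.
        Var[R] = 2*n_A*n_B*(2*n_A*n_B - n_A - n_B) / ((n_A+n_B)^2 * (n_A+n_B-1)) = 14336/3840 = 3.7333.
        SD[R] = 1.9322.
Step 4: R = E[R], so z = 0 with no continuity correction.
Step 5: Two-sided p-value via normal approximation = 2*(1 - Phi(|z|)) = 1.000000.
Step 6: alpha = 0.1. fail to reject H0.

R = 9, z = 0.0000, p = 1.000000, fail to reject H0.


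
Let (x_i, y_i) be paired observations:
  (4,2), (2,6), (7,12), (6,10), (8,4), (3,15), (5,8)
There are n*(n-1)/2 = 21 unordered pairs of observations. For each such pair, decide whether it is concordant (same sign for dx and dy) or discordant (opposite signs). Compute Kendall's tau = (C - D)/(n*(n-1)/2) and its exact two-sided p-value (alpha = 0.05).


Step 1: Enumerate the 21 unordered pairs (i,j) with i<j and classify each by sign(x_j-x_i) * sign(y_j-y_i).
  (1,2):dx=-2,dy=+4->D; (1,3):dx=+3,dy=+10->C; (1,4):dx=+2,dy=+8->C; (1,5):dx=+4,dy=+2->C
  (1,6):dx=-1,dy=+13->D; (1,7):dx=+1,dy=+6->C; (2,3):dx=+5,dy=+6->C; (2,4):dx=+4,dy=+4->C
  (2,5):dx=+6,dy=-2->D; (2,6):dx=+1,dy=+9->C; (2,7):dx=+3,dy=+2->C; (3,4):dx=-1,dy=-2->C
  (3,5):dx=+1,dy=-8->D; (3,6):dx=-4,dy=+3->D; (3,7):dx=-2,dy=-4->C; (4,5):dx=+2,dy=-6->D
  (4,6):dx=-3,dy=+5->D; (4,7):dx=-1,dy=-2->C; (5,6):dx=-5,dy=+11->D; (5,7):dx=-3,dy=+4->D
  (6,7):dx=+2,dy=-7->D
Step 2: C = 11, D = 10, total pairs = 21.
Step 3: tau = (C - D)/(n(n-1)/2) = (11 - 10)/21 = 0.047619.
Step 4: Exact two-sided p-value (enumerate n! = 5040 permutations of y under H0): p = 1.000000.
Step 5: alpha = 0.05. fail to reject H0.

tau_b = 0.0476 (C=11, D=10), p = 1.000000, fail to reject H0.


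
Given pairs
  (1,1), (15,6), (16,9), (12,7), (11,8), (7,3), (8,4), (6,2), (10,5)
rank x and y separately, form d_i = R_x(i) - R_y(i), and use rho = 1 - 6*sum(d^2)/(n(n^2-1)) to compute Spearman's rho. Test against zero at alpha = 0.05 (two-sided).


Step 1: Rank x and y separately (midranks; no ties here).
rank(x): 1->1, 15->8, 16->9, 12->7, 11->6, 7->3, 8->4, 6->2, 10->5
rank(y): 1->1, 6->6, 9->9, 7->7, 8->8, 3->3, 4->4, 2->2, 5->5
Step 2: d_i = R_x(i) - R_y(i); compute d_i^2.
  (1-1)^2=0, (8-6)^2=4, (9-9)^2=0, (7-7)^2=0, (6-8)^2=4, (3-3)^2=0, (4-4)^2=0, (2-2)^2=0, (5-5)^2=0
sum(d^2) = 8.
Step 3: rho = 1 - 6*8 / (9*(9^2 - 1)) = 1 - 48/720 = 0.933333.
Step 4: Under H0, t = rho * sqrt((n-2)/(1-rho^2)) = 6.8783 ~ t(7).
Step 5: Two-sided p-value from the t-distribution with 7 df = 0.000236.
Step 6: alpha = 0.05. reject H0.

rho = 0.9333, p = 0.000236, reject H0 at alpha = 0.05.


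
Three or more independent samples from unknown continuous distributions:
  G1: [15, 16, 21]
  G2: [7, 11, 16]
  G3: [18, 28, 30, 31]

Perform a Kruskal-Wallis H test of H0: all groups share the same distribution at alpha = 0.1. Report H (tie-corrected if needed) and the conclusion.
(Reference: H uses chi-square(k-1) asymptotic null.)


Step 1: Combine all N = 10 observations and assign midranks.
sorted (value, group, rank): (7,G2,1), (11,G2,2), (15,G1,3), (16,G1,4.5), (16,G2,4.5), (18,G3,6), (21,G1,7), (28,G3,8), (30,G3,9), (31,G3,10)
Step 2: Sum ranks within each group.
R_1 = 14.5 (n_1 = 3)
R_2 = 7.5 (n_2 = 3)
R_3 = 33 (n_3 = 4)
Step 3: H = 12/(N(N+1)) * sum(R_i^2/n_i) - 3(N+1)
     = 12/(10*11) * (14.5^2/3 + 7.5^2/3 + 33^2/4) - 3*11
     = 0.109091 * 361.083 - 33
     = 6.390909.
Step 4: Ties present; correction factor C = 1 - 6/(10^3 - 10) = 0.993939. Corrected H = 6.390909 / 0.993939 = 6.429878.
Step 5: Under H0, H ~ chi^2(2); p-value = 0.040158.
Step 6: alpha = 0.1. reject H0.

H = 6.4299, df = 2, p = 0.040158, reject H0.


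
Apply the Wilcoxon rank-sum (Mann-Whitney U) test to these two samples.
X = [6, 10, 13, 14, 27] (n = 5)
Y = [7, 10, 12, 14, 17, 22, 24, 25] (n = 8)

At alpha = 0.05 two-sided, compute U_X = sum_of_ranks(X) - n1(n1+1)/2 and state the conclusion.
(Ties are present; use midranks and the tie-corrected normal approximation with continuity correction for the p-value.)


Step 1: Combine and sort all 13 observations; assign midranks.
sorted (value, group): (6,X), (7,Y), (10,X), (10,Y), (12,Y), (13,X), (14,X), (14,Y), (17,Y), (22,Y), (24,Y), (25,Y), (27,X)
ranks: 6->1, 7->2, 10->3.5, 10->3.5, 12->5, 13->6, 14->7.5, 14->7.5, 17->9, 22->10, 24->11, 25->12, 27->13
Step 2: Rank sum for X: R1 = 1 + 3.5 + 6 + 7.5 + 13 = 31.
Step 3: U_X = R1 - n1(n1+1)/2 = 31 - 5*6/2 = 31 - 15 = 16.
       U_Y = n1*n2 - U_X = 40 - 16 = 24.
Step 4: Ties are present, so use the tie-corrected normal approximation (with continuity correction) for the p-value.
Step 5: p-value = 0.607419; compare to alpha = 0.05. fail to reject H0.

U_X = 16, p = 0.607419, fail to reject H0 at alpha = 0.05.


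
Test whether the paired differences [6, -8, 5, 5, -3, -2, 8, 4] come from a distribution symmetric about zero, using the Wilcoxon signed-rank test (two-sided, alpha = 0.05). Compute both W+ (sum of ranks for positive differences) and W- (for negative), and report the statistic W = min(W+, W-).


Step 1: Drop any zero differences (none here) and take |d_i|.
|d| = [6, 8, 5, 5, 3, 2, 8, 4]
Step 2: Midrank |d_i| (ties get averaged ranks).
ranks: |6|->6, |8|->7.5, |5|->4.5, |5|->4.5, |3|->2, |2|->1, |8|->7.5, |4|->3
Step 3: Attach original signs; sum ranks with positive sign and with negative sign.
W+ = 6 + 4.5 + 4.5 + 7.5 + 3 = 25.5
W- = 7.5 + 2 + 1 = 10.5
(Check: W+ + W- = 36 should equal n(n+1)/2 = 36.)
Step 4: Test statistic W = min(W+, W-) = 10.5.
Step 5: Ties in |d|, so use the tie-corrected normal approximation.
        E[W] = n(n+1)/4 = 8*9/4 = 18.
        Tie groups: |d|=5 (t=2), |d|=8 (t=2); sum(t^3 - t) = 12.
        Var[W] = n(n+1)(2n+1)/24 - sum(t^3-t)/48 = 1224/24 - 12/48 = 50.75.
        z = (W - E[W]) / sqrt(Var[W]) = (10.5 - 18) / 7.1239 = -1.0528.
        Two-sided p = 2*Phi(z) = 0.292436.
Step 6: alpha = 0.05. fail to reject H0.

W+ = 25.5, W- = 10.5, W = min = 10.5, p = 0.292436, fail to reject H0.


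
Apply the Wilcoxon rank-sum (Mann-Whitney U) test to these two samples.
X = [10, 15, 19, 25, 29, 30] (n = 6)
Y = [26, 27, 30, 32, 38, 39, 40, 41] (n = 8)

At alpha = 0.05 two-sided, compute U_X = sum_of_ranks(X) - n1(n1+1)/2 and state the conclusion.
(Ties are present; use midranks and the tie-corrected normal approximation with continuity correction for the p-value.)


Step 1: Combine and sort all 14 observations; assign midranks.
sorted (value, group): (10,X), (15,X), (19,X), (25,X), (26,Y), (27,Y), (29,X), (30,X), (30,Y), (32,Y), (38,Y), (39,Y), (40,Y), (41,Y)
ranks: 10->1, 15->2, 19->3, 25->4, 26->5, 27->6, 29->7, 30->8.5, 30->8.5, 32->10, 38->11, 39->12, 40->13, 41->14
Step 2: Rank sum for X: R1 = 1 + 2 + 3 + 4 + 7 + 8.5 = 25.5.
Step 3: U_X = R1 - n1(n1+1)/2 = 25.5 - 6*7/2 = 25.5 - 21 = 4.5.
       U_Y = n1*n2 - U_X = 48 - 4.5 = 43.5.
Step 4: Ties are present, so use the tie-corrected normal approximation (with continuity correction) for the p-value.
Step 5: p-value = 0.014065; compare to alpha = 0.05. reject H0.

U_X = 4.5, p = 0.014065, reject H0 at alpha = 0.05.


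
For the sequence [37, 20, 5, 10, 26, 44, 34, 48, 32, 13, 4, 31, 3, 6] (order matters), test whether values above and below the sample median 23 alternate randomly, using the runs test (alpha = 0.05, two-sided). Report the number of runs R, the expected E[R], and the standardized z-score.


Step 1: Compute median = 23; label A = above, B = below.
Labels in order: ABBBAAAAABBABB  (n_A = 7, n_B = 7)
Step 2: Count runs R = 6.
Step 3: Under H0 (random ordering), E[R] = 2*n_A*n_B/(n_A+n_B) + 1 = 2*7*7/14 + 1 = 8.0000.
        Var[R] = 2*n_A*n_B*(2*n_A*n_B - n_A - n_B) / ((n_A+n_B)^2 * (n_A+n_B-1)) = 8232/2548 = 3.2308.
        SD[R] = 1.7974.
Step 4: Continuity-corrected z = (R + 0.5 - E[R]) / SD[R] = (6 + 0.5 - 8.0000) / 1.7974 = -0.8345.
Step 5: Two-sided p-value via normal approximation = 2*(1 - Phi(|z|)) = 0.403986.
Step 6: alpha = 0.05. fail to reject H0.

R = 6, z = -0.8345, p = 0.403986, fail to reject H0.


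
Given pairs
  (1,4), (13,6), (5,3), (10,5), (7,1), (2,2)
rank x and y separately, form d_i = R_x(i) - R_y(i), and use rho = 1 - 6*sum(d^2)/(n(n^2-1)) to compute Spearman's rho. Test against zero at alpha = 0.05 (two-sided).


Step 1: Rank x and y separately (midranks; no ties here).
rank(x): 1->1, 13->6, 5->3, 10->5, 7->4, 2->2
rank(y): 4->4, 6->6, 3->3, 5->5, 1->1, 2->2
Step 2: d_i = R_x(i) - R_y(i); compute d_i^2.
  (1-4)^2=9, (6-6)^2=0, (3-3)^2=0, (5-5)^2=0, (4-1)^2=9, (2-2)^2=0
sum(d^2) = 18.
Step 3: rho = 1 - 6*18 / (6*(6^2 - 1)) = 1 - 108/210 = 0.485714.
Step 4: Under H0, t = rho * sqrt((n-2)/(1-rho^2)) = 1.1113 ~ t(4).
Step 5: Two-sided p-value from the t-distribution with 4 df = 0.328723.
Step 6: alpha = 0.05. fail to reject H0.

rho = 0.4857, p = 0.328723, fail to reject H0 at alpha = 0.05.


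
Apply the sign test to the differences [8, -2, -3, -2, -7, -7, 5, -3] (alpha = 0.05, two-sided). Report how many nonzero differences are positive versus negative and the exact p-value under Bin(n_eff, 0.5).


Step 1: Discard zero differences. Original n = 8; n_eff = number of nonzero differences = 8.
Nonzero differences (with sign): +8, -2, -3, -2, -7, -7, +5, -3
Step 2: Count signs: positive = 2, negative = 6.
Step 3: Under H0: P(positive) = 0.5, so the number of positives S ~ Bin(8, 0.5).
Step 4: Two-sided exact p-value = sum of Bin(8,0.5) probabilities at or below the observed probability = 0.289062.
Step 5: alpha = 0.05. fail to reject H0.

n_eff = 8, pos = 2, neg = 6, p = 0.289062, fail to reject H0.


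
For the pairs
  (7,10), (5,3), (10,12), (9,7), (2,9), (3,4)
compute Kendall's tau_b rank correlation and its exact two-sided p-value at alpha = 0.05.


Step 1: Enumerate the 15 unordered pairs (i,j) with i<j and classify each by sign(x_j-x_i) * sign(y_j-y_i).
  (1,2):dx=-2,dy=-7->C; (1,3):dx=+3,dy=+2->C; (1,4):dx=+2,dy=-3->D; (1,5):dx=-5,dy=-1->C
  (1,6):dx=-4,dy=-6->C; (2,3):dx=+5,dy=+9->C; (2,4):dx=+4,dy=+4->C; (2,5):dx=-3,dy=+6->D
  (2,6):dx=-2,dy=+1->D; (3,4):dx=-1,dy=-5->C; (3,5):dx=-8,dy=-3->C; (3,6):dx=-7,dy=-8->C
  (4,5):dx=-7,dy=+2->D; (4,6):dx=-6,dy=-3->C; (5,6):dx=+1,dy=-5->D
Step 2: C = 10, D = 5, total pairs = 15.
Step 3: tau = (C - D)/(n(n-1)/2) = (10 - 5)/15 = 0.333333.
Step 4: Exact two-sided p-value (enumerate n! = 720 permutations of y under H0): p = 0.469444.
Step 5: alpha = 0.05. fail to reject H0.

tau_b = 0.3333 (C=10, D=5), p = 0.469444, fail to reject H0.
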